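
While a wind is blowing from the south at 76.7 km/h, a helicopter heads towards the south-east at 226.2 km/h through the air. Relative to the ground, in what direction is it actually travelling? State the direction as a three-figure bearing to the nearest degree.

117°

Taking east as x and north as y: velocity relative to the air = (159.948, -159.948) km/h; the air relative to ground = (0.000, 76.700) km/h.
Velocity relative to ground = (159.948, -159.948) + (0.000, 76.700) = (159.948, -83.248) km/h.
Bearing = atan2(159.95, -83.25) = 117.50° clockwise from north.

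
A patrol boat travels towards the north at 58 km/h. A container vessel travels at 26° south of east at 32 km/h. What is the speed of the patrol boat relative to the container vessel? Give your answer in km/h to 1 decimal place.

77.6 km/h

Taking east as x and north as y: patrol boat velocity = (0.000, 58.000) km/h; container vessel velocity = (28.761, -14.028) km/h.
Velocity of patrol boat relative to container vessel = (0.000, 58.000) − (28.761, -14.028) = (-28.761, 72.028) km/h.
Magnitude = |(-28.761, 72.028)| = 77.558 km/h.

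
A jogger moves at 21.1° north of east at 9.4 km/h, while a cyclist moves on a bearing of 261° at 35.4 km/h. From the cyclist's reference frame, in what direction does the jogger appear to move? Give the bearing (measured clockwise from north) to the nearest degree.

078°

Taking east as x and north as y: jogger velocity = (8.770, 3.384) km/h; cyclist velocity = (-34.964, -5.538) km/h.
Velocity of jogger relative to cyclist = (8.770, 3.384) − (-34.964, -5.538) = (43.734, 8.922) km/h.
Bearing = atan2(43.73, 8.92) = 78.47° clockwise from north.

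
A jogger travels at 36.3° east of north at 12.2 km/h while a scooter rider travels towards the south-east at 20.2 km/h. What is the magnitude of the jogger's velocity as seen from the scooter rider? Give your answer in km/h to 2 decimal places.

Taking east as x and north as y: jogger velocity = (7.223, 9.832) km/h; scooter rider velocity = (14.284, -14.284) km/h.
Velocity of jogger relative to scooter rider = (7.223, 9.832) − (14.284, -14.284) = (-7.061, 24.116) km/h.
Magnitude = |(-7.061, 24.116)| = 25.128 km/h.

25.13 km/h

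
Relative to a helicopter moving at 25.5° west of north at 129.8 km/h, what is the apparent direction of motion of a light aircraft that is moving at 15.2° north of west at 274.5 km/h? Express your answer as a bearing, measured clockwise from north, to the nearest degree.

258°

Taking east as x and north as y: light aircraft velocity = (-264.897, 71.971) km/h; helicopter velocity = (-55.880, 117.156) km/h.
Velocity of light aircraft relative to helicopter = (-264.897, 71.971) − (-55.880, 117.156) = (-209.017, -45.185) km/h.
Bearing = atan2(-209.02, -45.18) = 257.80° clockwise from north.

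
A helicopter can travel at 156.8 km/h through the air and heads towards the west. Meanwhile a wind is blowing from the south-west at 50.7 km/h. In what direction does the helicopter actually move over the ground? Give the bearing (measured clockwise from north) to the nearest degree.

Taking east as x and north as y: velocity relative to the air = (-156.800, 0.000) km/h; the air relative to ground = (35.850, 35.850) km/h.
Velocity relative to ground = (-156.800, 0.000) + (35.850, 35.850) = (-120.950, 35.850) km/h.
Bearing = atan2(-120.95, 35.85) = 286.51° clockwise from north.

287°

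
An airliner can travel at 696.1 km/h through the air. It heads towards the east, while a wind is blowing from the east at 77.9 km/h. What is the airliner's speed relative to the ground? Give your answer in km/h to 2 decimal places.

618.20 km/h

Taking east as x and north as y: velocity relative to the air = (696.100, 0.000) km/h; the air relative to ground = (-77.900, 0.000) km/h.
Velocity relative to ground = (696.100, 0.000) + (-77.900, 0.000) = (618.200, 0.000) km/h.
Speed = |(618.200, 0.000)| = 618.200 km/h.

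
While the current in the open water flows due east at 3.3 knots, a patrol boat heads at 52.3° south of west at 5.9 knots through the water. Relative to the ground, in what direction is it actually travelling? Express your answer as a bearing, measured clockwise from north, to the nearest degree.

184°

Taking east as x and north as y: velocity relative to the water = (-3.608, -4.668) knots; the water relative to ground = (3.300, 0.000) knots.
Velocity relative to ground = (-3.608, -4.668) + (3.300, 0.000) = (-0.308, -4.668) knots.
Bearing = atan2(-0.31, -4.67) = 183.77° clockwise from north.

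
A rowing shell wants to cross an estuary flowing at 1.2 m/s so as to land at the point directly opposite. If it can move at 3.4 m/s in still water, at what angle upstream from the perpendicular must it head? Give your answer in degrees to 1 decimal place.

20.7°

To cancel the current, the upstream component of the rowing shell's velocity must equal the flow: 3.4 sin θ = 1.2.
sin θ = 1.2 / 3.4 = 0.3529.
θ = arcsin(0.3529) = 20.667°.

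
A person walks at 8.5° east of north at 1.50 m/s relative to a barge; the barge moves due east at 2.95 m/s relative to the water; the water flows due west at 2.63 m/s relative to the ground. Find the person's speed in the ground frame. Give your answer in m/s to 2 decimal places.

In east/north components (m/s): person relative to barge = (0.222, 1.484); barge relative to water = (2.950, 0.000); water relative to ground = (-2.630, 0.000).
Sum = (0.542, 1.484) m/s.
Speed = |(0.542, 1.484)| = 1.579 m/s.

1.58 m/s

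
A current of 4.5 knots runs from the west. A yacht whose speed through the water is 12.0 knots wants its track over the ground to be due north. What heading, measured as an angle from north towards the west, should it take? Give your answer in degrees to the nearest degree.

22°

The current pushes perpendicular to the desired track; the heading must have a component into the current equal to 4.5 knots: 12.0 sin θ = 4.5.
sin θ = 0.3750, so θ = 22.024°.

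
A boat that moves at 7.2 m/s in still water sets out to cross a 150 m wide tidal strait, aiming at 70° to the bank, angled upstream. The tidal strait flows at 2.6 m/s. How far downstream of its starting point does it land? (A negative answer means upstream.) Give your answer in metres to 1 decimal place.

Perpendicular speed = 6.766 m/s; crossing time = 150 / 6.766 = 22.170 s.
Net downstream speed = 0.137 m/s.
Drift = 0.137 × 22.170 = 3.047 m (downstream).

3.0 m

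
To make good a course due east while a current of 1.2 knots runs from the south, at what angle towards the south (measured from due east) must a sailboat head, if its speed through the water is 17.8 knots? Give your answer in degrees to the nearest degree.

4°

The current pushes perpendicular to the desired track; the heading must have a component into the current equal to 1.2 knots: 17.8 sin θ = 1.2.
sin θ = 0.0674, so θ = 3.866°.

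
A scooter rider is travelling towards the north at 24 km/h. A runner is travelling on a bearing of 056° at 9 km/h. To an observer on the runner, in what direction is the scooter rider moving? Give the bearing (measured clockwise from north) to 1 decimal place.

338.5°

Taking east as x and north as y: scooter rider velocity = (0.000, 24.000) km/h; runner velocity = (7.461, 5.033) km/h.
Velocity of scooter rider relative to runner = (0.000, 24.000) − (7.461, 5.033) = (-7.461, 18.967) km/h.
Bearing = atan2(-7.46, 18.97) = 338.53° clockwise from north.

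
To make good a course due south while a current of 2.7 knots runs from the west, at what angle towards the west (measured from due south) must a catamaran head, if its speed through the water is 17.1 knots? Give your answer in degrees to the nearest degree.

9°

The current pushes perpendicular to the desired track; the heading must have a component into the current equal to 2.7 knots: 17.1 sin θ = 2.7.
sin θ = 0.1579, so θ = 9.085°.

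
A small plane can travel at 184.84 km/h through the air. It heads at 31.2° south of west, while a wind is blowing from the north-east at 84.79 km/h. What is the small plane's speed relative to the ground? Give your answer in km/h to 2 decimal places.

267.95 km/h

Taking east as x and north as y: velocity relative to the air = (-158.106, -95.752) km/h; the air relative to ground = (-59.956, -59.956) km/h.
Velocity relative to ground = (-158.106, -95.752) + (-59.956, -59.956) = (-218.061, -155.708) km/h.
Speed = |(-218.061, -155.708)| = 267.947 km/h.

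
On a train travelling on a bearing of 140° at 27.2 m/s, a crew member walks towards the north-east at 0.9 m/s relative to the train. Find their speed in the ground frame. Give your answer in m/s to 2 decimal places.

Taking east as x and north as y: train velocity = (17.484, -20.836) m/s; crew member velocity relative to train = (0.636, 0.636) m/s.
Velocity relative to ground = (17.484, -20.836) + (0.636, 0.636) = (18.120, -20.200) m/s.
Speed = |(18.120, -20.200)| = 27.136 m/s.

27.14 m/s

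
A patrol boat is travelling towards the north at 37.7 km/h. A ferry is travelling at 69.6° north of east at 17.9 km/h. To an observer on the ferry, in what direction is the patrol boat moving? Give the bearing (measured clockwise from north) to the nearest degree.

Taking east as x and north as y: patrol boat velocity = (0.000, 37.700) km/h; ferry velocity = (6.239, 16.777) km/h.
Velocity of patrol boat relative to ferry = (0.000, 37.700) − (6.239, 16.777) = (-6.239, 20.923) km/h.
Bearing = atan2(-6.24, 20.92) = 343.39° clockwise from north.

343°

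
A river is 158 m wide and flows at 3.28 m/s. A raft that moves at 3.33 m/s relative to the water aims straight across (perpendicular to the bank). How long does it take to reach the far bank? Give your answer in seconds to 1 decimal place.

47.4 s

The component of the raft's velocity perpendicular to the bank is 3.33 m/s.
The flow acts along the bank and has no component across it.
Time = 158 / 3.330 = 47.447 s.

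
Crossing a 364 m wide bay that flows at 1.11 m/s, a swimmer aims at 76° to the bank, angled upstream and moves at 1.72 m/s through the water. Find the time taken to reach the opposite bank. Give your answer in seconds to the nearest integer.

The component of the swimmer's velocity perpendicular to the bank is 1.72 × sin 76° = 1.669 m/s.
Only the cross-stream component determines the crossing time; the current contributes nothing perpendicular to the bank.
Time = 364 / 1.669 = 218.107 s.

218 s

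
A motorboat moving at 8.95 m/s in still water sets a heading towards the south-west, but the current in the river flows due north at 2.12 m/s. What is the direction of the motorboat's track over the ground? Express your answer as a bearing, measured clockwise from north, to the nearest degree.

Taking east as x and north as y: velocity relative to the water = (-6.329, -6.329) m/s; the water relative to ground = (0.000, 2.120) m/s.
Velocity relative to ground = (-6.329, -6.329) + (0.000, 2.120) = (-6.329, -4.209) m/s.
Bearing = atan2(-6.33, -4.21) = 236.38° clockwise from north.

236°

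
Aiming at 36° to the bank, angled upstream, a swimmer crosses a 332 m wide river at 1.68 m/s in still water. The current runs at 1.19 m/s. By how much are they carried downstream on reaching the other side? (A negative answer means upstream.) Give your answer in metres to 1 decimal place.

Perpendicular speed = 0.987 m/s; crossing time = 332 / 0.987 = 336.210 s.
Net downstream speed = -0.169 m/s.
Drift = -0.169 × 336.210 = -56.869 m (upstream).

-56.9 m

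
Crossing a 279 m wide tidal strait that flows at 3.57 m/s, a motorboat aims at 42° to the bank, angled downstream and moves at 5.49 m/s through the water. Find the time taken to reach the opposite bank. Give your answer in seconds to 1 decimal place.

The component of the motorboat's velocity perpendicular to the bank is 5.49 × sin 42° = 3.674 m/s.
The flow acts along the bank and has no component across it.
Time = 279 / 3.674 = 75.949 s.

75.9 s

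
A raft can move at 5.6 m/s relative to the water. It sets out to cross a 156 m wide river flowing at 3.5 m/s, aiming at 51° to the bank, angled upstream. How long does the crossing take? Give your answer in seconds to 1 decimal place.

35.8 s

The component of the raft's velocity perpendicular to the bank is 5.6 × sin 51° = 4.352 m/s.
The current is parallel to the bank, so it does not affect the crossing time.
Time = 156 / 4.352 = 35.845 s.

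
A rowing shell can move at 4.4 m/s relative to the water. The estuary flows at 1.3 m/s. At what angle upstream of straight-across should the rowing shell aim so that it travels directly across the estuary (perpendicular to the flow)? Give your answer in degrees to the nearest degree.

17°

To cancel the current, the upstream component of the rowing shell's velocity must equal the flow: 4.4 sin θ = 1.3.
sin θ = 1.3 / 4.4 = 0.2955.
θ = arcsin(0.2955) = 17.185°.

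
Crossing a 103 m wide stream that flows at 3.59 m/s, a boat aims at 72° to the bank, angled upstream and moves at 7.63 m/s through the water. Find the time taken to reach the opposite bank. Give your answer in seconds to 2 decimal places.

14.19 s

The component of the boat's velocity perpendicular to the bank is 7.63 × sin 72° = 7.257 m/s.
The current is parallel to the bank, so it does not affect the crossing time.
Time = 103 / 7.257 = 14.194 s.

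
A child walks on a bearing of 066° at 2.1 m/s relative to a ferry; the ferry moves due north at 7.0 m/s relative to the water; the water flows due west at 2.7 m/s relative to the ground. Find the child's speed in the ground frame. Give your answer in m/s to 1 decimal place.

In east/north components (m/s): child relative to ferry = (1.918, 0.854); ferry relative to water = (0.000, 7.000); water relative to ground = (-2.700, 0.000).
Sum = (-0.782, 7.854) m/s.
Speed = |(-0.782, 7.854)| = 7.893 m/s.

7.9 m/s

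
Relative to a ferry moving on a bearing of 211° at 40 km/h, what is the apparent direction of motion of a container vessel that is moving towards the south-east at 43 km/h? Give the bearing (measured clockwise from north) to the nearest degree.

Taking east as x and north as y: container vessel velocity = (30.406, -30.406) km/h; ferry velocity = (-20.602, -34.287) km/h.
Velocity of container vessel relative to ferry = (30.406, -30.406) − (-20.602, -34.287) = (51.007, 3.881) km/h.
Bearing = atan2(51.01, 3.88) = 85.65° clockwise from north.

086°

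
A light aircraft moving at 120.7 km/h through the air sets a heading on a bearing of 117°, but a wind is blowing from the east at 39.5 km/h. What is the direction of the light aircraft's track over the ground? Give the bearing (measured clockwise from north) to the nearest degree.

Taking east as x and north as y: velocity relative to the air = (107.544, -54.797) km/h; the air relative to ground = (-39.500, 0.000) km/h.
Velocity relative to ground = (107.544, -54.797) + (-39.500, 0.000) = (68.044, -54.797) km/h.
Bearing = atan2(68.04, -54.80) = 128.84° clockwise from north.

129°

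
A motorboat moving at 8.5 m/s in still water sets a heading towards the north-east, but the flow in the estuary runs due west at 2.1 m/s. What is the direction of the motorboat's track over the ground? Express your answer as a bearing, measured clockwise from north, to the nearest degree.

Taking east as x and north as y: velocity relative to the water = (6.010, 6.010) m/s; the water relative to ground = (-2.100, 0.000) m/s.
Velocity relative to ground = (6.010, 6.010) + (-2.100, 0.000) = (3.910, 6.010) m/s.
Bearing = atan2(3.91, 6.01) = 33.05° clockwise from north.

033°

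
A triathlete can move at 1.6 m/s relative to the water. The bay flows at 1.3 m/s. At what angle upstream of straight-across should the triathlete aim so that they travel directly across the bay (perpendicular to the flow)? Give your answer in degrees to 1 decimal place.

54.3°

To cancel the current, the upstream component of the triathlete's velocity must equal the flow: 1.6 sin θ = 1.3.
sin θ = 1.3 / 1.6 = 0.8125.
θ = arcsin(0.8125) = 54.341°.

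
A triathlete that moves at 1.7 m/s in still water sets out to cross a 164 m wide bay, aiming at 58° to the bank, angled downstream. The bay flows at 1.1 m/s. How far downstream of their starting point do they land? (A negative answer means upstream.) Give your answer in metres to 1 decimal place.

Perpendicular speed = 1.442 m/s; crossing time = 164 / 1.442 = 113.756 s.
Net downstream speed = 2.001 m/s.
Drift = 2.001 × 113.756 = 227.610 m (downstream).

227.6 m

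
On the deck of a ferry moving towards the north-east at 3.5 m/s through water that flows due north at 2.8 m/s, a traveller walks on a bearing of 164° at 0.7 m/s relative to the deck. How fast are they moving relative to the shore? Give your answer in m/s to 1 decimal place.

In east/north components (m/s): traveller relative to ferry = (0.193, -0.673); ferry relative to water = (2.475, 2.475); water relative to ground = (0.000, 2.800).
Sum = (2.668, 4.602) m/s.
Speed = |(2.668, 4.602)| = 5.319 m/s.

5.3 m/s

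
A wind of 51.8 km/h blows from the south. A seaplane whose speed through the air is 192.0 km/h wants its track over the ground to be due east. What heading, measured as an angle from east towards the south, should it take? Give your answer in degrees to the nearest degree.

The wind pushes perpendicular to the desired track; the heading must have a component into the wind equal to 51.8 km/h: 192.0 sin θ = 51.8.
sin θ = 0.2698, so θ = 15.652°.

16°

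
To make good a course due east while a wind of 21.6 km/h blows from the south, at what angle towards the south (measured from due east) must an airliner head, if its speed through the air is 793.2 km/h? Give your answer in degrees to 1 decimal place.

1.6°

The wind pushes perpendicular to the desired track; the heading must have a component into the wind equal to 21.6 km/h: 793.2 sin θ = 21.6.
sin θ = 0.0272, so θ = 1.560°.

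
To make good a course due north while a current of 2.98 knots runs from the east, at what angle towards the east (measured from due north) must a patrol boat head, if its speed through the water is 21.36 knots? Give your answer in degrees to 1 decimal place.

The current pushes perpendicular to the desired track; the heading must have a component into the current equal to 2.98 knots: 21.36 sin θ = 2.98.
sin θ = 0.1395, so θ = 8.020°.

8.0°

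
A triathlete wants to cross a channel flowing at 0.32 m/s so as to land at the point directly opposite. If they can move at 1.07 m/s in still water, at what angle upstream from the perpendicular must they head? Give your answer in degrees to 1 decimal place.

17.4°

To cancel the current, the upstream component of the triathlete's velocity must equal the flow: 1.07 sin θ = 0.32.
sin θ = 0.32 / 1.07 = 0.2991.
θ = arcsin(0.2991) = 17.401°.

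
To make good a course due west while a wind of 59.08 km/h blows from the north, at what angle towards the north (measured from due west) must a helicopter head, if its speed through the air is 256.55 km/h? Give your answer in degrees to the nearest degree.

The wind pushes perpendicular to the desired track; the heading must have a component into the wind equal to 59.08 km/h: 256.55 sin θ = 59.08.
sin θ = 0.2303, so θ = 13.314°.

13°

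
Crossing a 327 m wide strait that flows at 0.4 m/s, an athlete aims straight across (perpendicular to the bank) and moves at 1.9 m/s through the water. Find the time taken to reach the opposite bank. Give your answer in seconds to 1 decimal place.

172.1 s

The component of the athlete's velocity perpendicular to the bank is 1.9 m/s.
The current is parallel to the bank, so it does not affect the crossing time.
Time = 327 / 1.900 = 172.105 s.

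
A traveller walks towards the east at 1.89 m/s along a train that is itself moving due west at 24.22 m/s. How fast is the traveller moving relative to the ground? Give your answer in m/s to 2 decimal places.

22.33 m/s

Taking east as x and north as y: train velocity = (-24.220, 0.000) m/s; traveller velocity relative to train = (1.890, 0.000) m/s.
Velocity relative to ground = (-24.220, 0.000) + (1.890, 0.000) = (-22.330, 0.000) m/s.
Speed = |(-22.330, 0.000)| = 22.330 m/s.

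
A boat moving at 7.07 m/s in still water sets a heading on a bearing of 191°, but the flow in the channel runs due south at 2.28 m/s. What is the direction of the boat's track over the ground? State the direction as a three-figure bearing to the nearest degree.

188°

Taking east as x and north as y: velocity relative to the water = (-1.349, -6.940) m/s; the water relative to ground = (0.000, -2.280) m/s.
Velocity relative to ground = (-1.349, -6.940) + (0.000, -2.280) = (-1.349, -9.220) m/s.
Bearing = atan2(-1.35, -9.22) = 188.32° clockwise from north.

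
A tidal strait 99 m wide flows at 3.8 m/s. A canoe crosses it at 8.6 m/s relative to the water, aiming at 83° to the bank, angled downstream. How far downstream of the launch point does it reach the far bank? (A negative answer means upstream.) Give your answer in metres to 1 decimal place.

56.2 m

Perpendicular speed = 8.536 m/s; crossing time = 99 / 8.536 = 11.598 s.
Net downstream speed = 4.848 m/s.
Drift = 4.848 × 11.598 = 56.228 m (downstream).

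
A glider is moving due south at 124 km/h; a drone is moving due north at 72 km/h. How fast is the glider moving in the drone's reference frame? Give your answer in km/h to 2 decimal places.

196.00 km/h

Taking east as x and north as y: glider velocity = (0.000, -124.000) km/h; drone velocity = (0.000, 72.000) km/h.
Velocity of glider relative to drone = (0.000, -124.000) − (0.000, 72.000) = (0.000, -196.000) km/h.
Magnitude = |(0.000, -196.000)| = 196.000 km/h.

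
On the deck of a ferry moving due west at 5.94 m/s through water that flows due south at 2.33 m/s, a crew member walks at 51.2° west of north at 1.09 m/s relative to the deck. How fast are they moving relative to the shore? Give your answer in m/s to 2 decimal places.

In east/north components (m/s): crew member relative to ferry = (-0.849, 0.683); ferry relative to water = (-5.940, 0.000); water relative to ground = (0.000, -2.330).
Sum = (-6.789, -1.647) m/s.
Speed = |(-6.789, -1.647)| = 6.986 m/s.

6.99 m/s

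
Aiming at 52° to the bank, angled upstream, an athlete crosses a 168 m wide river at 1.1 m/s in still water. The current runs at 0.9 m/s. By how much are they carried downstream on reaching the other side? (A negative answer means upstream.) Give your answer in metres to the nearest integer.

Perpendicular speed = 0.867 m/s; crossing time = 168 / 0.867 = 193.814 s.
Net downstream speed = 0.223 m/s.
Drift = 0.223 × 193.814 = 43.176 m (downstream).

43 m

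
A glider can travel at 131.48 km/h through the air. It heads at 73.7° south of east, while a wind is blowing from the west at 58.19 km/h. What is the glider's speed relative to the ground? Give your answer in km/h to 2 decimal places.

158.01 km/h

Taking east as x and north as y: velocity relative to the air = (36.902, -126.195) km/h; the air relative to ground = (58.190, 0.000) km/h.
Velocity relative to ground = (36.902, -126.195) + (58.190, 0.000) = (95.092, -126.195) km/h.
Speed = |(95.092, -126.195)| = 158.012 km/h.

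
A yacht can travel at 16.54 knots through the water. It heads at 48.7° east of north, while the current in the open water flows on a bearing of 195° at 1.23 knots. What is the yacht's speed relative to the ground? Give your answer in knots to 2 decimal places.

Taking east as x and north as y: velocity relative to the water = (12.426, 10.916) knots; the water relative to ground = (-0.318, -1.188) knots.
Velocity relative to ground = (12.426, 10.916) + (-0.318, -1.188) = (12.108, 9.728) knots.
Speed = |(12.108, 9.728)| = 15.532 knots.

15.53 knots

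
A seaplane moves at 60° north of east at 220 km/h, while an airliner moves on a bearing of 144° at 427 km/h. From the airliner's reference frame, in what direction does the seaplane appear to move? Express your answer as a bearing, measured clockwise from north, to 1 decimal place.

345.3°

Taking east as x and north as y: seaplane velocity = (110.000, 190.526) km/h; airliner velocity = (250.984, -345.450) km/h.
Velocity of seaplane relative to airliner = (110.000, 190.526) − (250.984, -345.450) = (-140.984, 535.976) km/h.
Bearing = atan2(-140.98, 535.98) = 345.26° clockwise from north.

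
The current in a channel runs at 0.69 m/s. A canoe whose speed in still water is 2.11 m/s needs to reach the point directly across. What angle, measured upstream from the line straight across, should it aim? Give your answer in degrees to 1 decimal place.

To cancel the current, the upstream component of the canoe's velocity must equal the flow: 2.11 sin θ = 0.69.
sin θ = 0.69 / 2.11 = 0.3270.
θ = arcsin(0.3270) = 19.088°.

19.1°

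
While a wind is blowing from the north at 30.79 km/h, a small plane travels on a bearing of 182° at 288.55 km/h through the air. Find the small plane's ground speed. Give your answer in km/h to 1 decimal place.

Taking east as x and north as y: velocity relative to the air = (-10.070, -288.374) km/h; the air relative to ground = (0.000, -30.790) km/h.
Velocity relative to ground = (-10.070, -288.374) + (0.000, -30.790) = (-10.070, -319.164) km/h.
Speed = |(-10.070, -319.164)| = 319.323 km/h.

319.3 km/h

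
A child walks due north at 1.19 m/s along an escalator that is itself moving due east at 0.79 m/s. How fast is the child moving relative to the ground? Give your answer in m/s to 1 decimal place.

Taking east as x and north as y: escalator velocity = (0.790, 0.000) m/s; child velocity relative to escalator = (0.000, 1.190) m/s.
Velocity relative to ground = (0.790, 0.000) + (0.000, 1.190) = (0.790, 1.190) m/s.
Speed = |(0.790, 1.190)| = 1.428 m/s.

1.4 m/s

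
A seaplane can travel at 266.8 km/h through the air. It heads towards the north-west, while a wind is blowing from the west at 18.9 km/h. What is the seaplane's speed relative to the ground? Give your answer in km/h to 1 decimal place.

253.8 km/h

Taking east as x and north as y: velocity relative to the air = (-188.656, 188.656) km/h; the air relative to ground = (18.900, 0.000) km/h.
Velocity relative to ground = (-188.656, 188.656) + (18.900, 0.000) = (-169.756, 188.656) km/h.
Speed = |(-169.756, 188.656)| = 253.788 km/h.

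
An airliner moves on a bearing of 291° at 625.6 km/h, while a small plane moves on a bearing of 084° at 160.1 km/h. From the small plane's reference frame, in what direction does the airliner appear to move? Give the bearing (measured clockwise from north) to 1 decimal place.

285.6°

Taking east as x and north as y: airliner velocity = (-584.048, 224.195) km/h; small plane velocity = (159.223, 16.735) km/h.
Velocity of airliner relative to small plane = (-584.048, 224.195) − (159.223, 16.735) = (-743.271, 207.460) km/h.
Bearing = atan2(-743.27, 207.46) = 285.60° clockwise from north.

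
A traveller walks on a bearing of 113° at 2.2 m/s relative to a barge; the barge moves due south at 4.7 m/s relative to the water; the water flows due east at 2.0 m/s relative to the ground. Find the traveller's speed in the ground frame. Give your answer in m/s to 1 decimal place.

In east/north components (m/s): traveller relative to barge = (2.025, -0.860); barge relative to water = (0.000, -4.700); water relative to ground = (2.000, 0.000).
Sum = (4.025, -5.560) m/s.
Speed = |(4.025, -5.560)| = 6.864 m/s.

6.9 m/s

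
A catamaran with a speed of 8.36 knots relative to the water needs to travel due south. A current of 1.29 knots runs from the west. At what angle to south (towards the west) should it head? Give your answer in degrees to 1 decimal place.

The current pushes perpendicular to the desired track; the heading must have a component into the current equal to 1.29 knots: 8.36 sin θ = 1.29.
sin θ = 0.1543, so θ = 8.877°.

8.9°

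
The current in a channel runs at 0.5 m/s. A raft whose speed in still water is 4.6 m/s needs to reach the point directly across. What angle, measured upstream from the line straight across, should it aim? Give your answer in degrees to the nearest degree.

To cancel the current, the upstream component of the raft's velocity must equal the flow: 4.6 sin θ = 0.5.
sin θ = 0.5 / 4.6 = 0.1087.
θ = arcsin(0.1087) = 6.240°.

6°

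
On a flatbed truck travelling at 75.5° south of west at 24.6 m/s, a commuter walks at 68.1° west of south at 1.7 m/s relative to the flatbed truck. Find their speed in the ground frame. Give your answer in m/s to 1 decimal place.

25.6 m/s

Taking east as x and north as y: flatbed truck velocity = (-6.159, -23.816) m/s; commuter velocity relative to flatbed truck = (-1.577, -0.634) m/s.
Velocity relative to ground = (-6.159, -23.816) + (-1.577, -0.634) = (-7.737, -24.451) m/s.
Speed = |(-7.737, -24.451)| = 25.645 m/s.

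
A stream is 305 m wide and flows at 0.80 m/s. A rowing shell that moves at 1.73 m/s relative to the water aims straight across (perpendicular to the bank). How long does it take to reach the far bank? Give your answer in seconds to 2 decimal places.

The component of the rowing shell's velocity perpendicular to the bank is 1.73 m/s.
The flow acts along the bank and has no component across it.
Time = 305 / 1.730 = 176.301 s.

176.30 s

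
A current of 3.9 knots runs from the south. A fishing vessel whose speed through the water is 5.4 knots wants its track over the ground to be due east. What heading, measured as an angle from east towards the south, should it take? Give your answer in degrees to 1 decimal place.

46.2°

The current pushes perpendicular to the desired track; the heading must have a component into the current equal to 3.9 knots: 5.4 sin θ = 3.9.
sin θ = 0.7222, so θ = 46.238°.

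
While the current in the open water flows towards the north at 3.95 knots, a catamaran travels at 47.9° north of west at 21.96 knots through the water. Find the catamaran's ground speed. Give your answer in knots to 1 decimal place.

Taking east as x and north as y: velocity relative to the water = (-14.723, 16.294) knots; the water relative to ground = (0.000, 3.950) knots.
Velocity relative to ground = (-14.723, 16.294) + (0.000, 3.950) = (-14.723, 20.244) knots.
Speed = |(-14.723, 20.244)| = 25.031 knots.

25.0 knots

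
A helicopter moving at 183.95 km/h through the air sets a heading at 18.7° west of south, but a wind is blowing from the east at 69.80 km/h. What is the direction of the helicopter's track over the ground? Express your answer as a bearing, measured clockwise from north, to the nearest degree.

Taking east as x and north as y: velocity relative to the air = (-58.977, -174.239) km/h; the air relative to ground = (-69.800, 0.000) km/h.
Velocity relative to ground = (-58.977, -174.239) + (-69.800, 0.000) = (-128.777, -174.239) km/h.
Bearing = atan2(-128.78, -174.24) = 216.47° clockwise from north.

216°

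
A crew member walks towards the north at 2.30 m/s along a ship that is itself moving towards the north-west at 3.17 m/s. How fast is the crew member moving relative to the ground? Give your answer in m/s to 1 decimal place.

Taking east as x and north as y: ship velocity = (-2.242, 2.242) m/s; crew member velocity relative to ship = (0.000, 2.300) m/s.
Velocity relative to ground = (-2.242, 2.242) + (0.000, 2.300) = (-2.242, 4.542) m/s.
Speed = |(-2.242, 4.542)| = 5.065 m/s.

5.1 m/s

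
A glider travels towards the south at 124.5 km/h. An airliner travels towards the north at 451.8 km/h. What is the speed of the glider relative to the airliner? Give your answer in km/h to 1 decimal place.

576.3 km/h

Taking east as x and north as y: glider velocity = (0.000, -124.500) km/h; airliner velocity = (0.000, 451.800) km/h.
Velocity of glider relative to airliner = (0.000, -124.500) − (0.000, 451.800) = (0.000, -576.300) km/h.
Magnitude = |(0.000, -576.300)| = 576.300 km/h.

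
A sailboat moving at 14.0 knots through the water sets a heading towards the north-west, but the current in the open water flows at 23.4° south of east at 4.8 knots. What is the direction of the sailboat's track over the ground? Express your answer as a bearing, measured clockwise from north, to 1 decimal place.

325.5°

Taking east as x and north as y: velocity relative to the water = (-9.899, 9.899) knots; the water relative to ground = (4.405, -1.906) knots.
Velocity relative to ground = (-9.899, 9.899) + (4.405, -1.906) = (-5.494, 7.993) knots.
Bearing = atan2(-5.49, 7.99) = 325.50° clockwise from north.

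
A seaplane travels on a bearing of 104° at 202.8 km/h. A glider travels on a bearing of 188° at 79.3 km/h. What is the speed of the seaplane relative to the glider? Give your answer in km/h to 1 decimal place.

Taking east as x and north as y: seaplane velocity = (196.776, -49.062) km/h; glider velocity = (-11.036, -78.528) km/h.
Velocity of seaplane relative to glider = (196.776, -49.062) − (-11.036, -78.528) = (207.812, 29.466) km/h.
Magnitude = |(207.812, 29.466)| = 209.891 km/h.

209.9 km/h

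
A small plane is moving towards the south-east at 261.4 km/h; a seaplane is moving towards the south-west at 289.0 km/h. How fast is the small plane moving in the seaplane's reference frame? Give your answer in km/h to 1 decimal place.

389.7 km/h

Taking east as x and north as y: small plane velocity = (184.838, -184.838) km/h; seaplane velocity = (-204.354, -204.354) km/h.
Velocity of small plane relative to seaplane = (184.838, -184.838) − (-204.354, -204.354) = (389.192, 19.516) km/h.
Magnitude = |(389.192, 19.516)| = 389.681 km/h.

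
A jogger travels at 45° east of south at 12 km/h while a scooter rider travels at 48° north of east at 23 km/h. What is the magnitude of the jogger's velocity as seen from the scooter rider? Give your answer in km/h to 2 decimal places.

26.49 km/h

Taking east as x and north as y: jogger velocity = (8.485, -8.485) km/h; scooter rider velocity = (15.390, 17.092) km/h.
Velocity of jogger relative to scooter rider = (8.485, -8.485) − (15.390, 17.092) = (-6.905, -25.578) km/h.
Magnitude = |(-6.905, -25.578)| = 26.493 km/h.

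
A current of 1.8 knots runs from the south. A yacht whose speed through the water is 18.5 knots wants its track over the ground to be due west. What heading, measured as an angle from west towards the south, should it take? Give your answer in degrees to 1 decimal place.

The current pushes perpendicular to the desired track; the heading must have a component into the current equal to 1.8 knots: 18.5 sin θ = 1.8.
sin θ = 0.0973, so θ = 5.584°.

5.6°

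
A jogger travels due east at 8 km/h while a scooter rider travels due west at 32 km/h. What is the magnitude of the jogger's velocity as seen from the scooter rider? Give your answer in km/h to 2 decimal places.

40.00 km/h

Taking east as x and north as y: jogger velocity = (8.000, 0.000) km/h; scooter rider velocity = (-32.000, 0.000) km/h.
Velocity of jogger relative to scooter rider = (8.000, 0.000) − (-32.000, 0.000) = (40.000, 0.000) km/h.
Magnitude = |(40.000, 0.000)| = 40.000 km/h.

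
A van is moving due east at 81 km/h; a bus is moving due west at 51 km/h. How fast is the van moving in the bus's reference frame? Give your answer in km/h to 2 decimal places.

Taking east as x and north as y: van velocity = (81.000, 0.000) km/h; bus velocity = (-51.000, 0.000) km/h.
Velocity of van relative to bus = (81.000, 0.000) − (-51.000, 0.000) = (132.000, 0.000) km/h.
Magnitude = |(132.000, 0.000)| = 132.000 km/h.

132.00 km/h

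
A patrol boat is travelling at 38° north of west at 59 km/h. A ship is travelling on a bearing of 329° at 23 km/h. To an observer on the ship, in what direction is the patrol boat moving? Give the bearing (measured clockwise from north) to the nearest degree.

296°

Taking east as x and north as y: patrol boat velocity = (-46.493, 36.324) km/h; ship velocity = (-11.846, 19.715) km/h.
Velocity of patrol boat relative to ship = (-46.493, 36.324) − (-11.846, 19.715) = (-34.647, 16.609) km/h.
Bearing = atan2(-34.65, 16.61) = 295.61° clockwise from north.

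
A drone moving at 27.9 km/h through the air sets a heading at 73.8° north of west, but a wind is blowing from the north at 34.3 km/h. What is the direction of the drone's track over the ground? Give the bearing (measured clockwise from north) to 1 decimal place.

226.0°

Taking east as x and north as y: velocity relative to the air = (-7.784, 26.792) km/h; the air relative to ground = (0.000, -34.300) km/h.
Velocity relative to ground = (-7.784, 26.792) + (0.000, -34.300) = (-7.784, -7.508) km/h.
Bearing = atan2(-7.78, -7.51) = 226.03° clockwise from north.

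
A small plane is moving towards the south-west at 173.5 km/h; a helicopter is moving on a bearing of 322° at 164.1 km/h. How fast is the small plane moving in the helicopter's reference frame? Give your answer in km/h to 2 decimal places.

252.92 km/h

Taking east as x and north as y: small plane velocity = (-122.683, -122.683) km/h; helicopter velocity = (-101.030, 129.313) km/h.
Velocity of small plane relative to helicopter = (-122.683, -122.683) − (-101.030, 129.313) = (-21.653, -251.996) km/h.
Magnitude = |(-21.653, -251.996)| = 252.924 km/h.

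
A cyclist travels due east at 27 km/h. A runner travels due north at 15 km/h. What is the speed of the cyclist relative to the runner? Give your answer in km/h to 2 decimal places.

Taking east as x and north as y: cyclist velocity = (27.000, 0.000) km/h; runner velocity = (0.000, 15.000) km/h.
Velocity of cyclist relative to runner = (27.000, 0.000) − (0.000, 15.000) = (27.000, -15.000) km/h.
Magnitude = |(27.000, -15.000)| = 30.887 km/h.

30.89 km/h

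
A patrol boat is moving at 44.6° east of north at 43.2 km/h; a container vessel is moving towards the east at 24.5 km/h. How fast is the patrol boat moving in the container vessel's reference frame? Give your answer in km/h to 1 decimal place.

Taking east as x and north as y: patrol boat velocity = (30.333, 30.760) km/h; container vessel velocity = (24.500, 0.000) km/h.
Velocity of patrol boat relative to container vessel = (30.333, 30.760) − (24.500, 0.000) = (5.833, 30.760) km/h.
Magnitude = |(5.833, 30.760)| = 31.308 km/h.

31.3 km/h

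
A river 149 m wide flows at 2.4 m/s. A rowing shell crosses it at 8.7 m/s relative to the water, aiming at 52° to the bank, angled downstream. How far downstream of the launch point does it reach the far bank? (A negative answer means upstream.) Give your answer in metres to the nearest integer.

169 m

Perpendicular speed = 6.856 m/s; crossing time = 149 / 6.856 = 21.734 s.
Net downstream speed = 7.756 m/s.
Drift = 7.756 × 21.734 = 168.573 m (downstream).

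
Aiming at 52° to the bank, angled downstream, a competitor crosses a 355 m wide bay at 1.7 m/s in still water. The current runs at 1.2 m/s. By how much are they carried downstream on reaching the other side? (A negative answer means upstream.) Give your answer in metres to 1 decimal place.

Perpendicular speed = 1.340 m/s; crossing time = 355 / 1.340 = 265.001 s.
Net downstream speed = 2.247 m/s.
Drift = 2.247 × 265.001 = 595.357 m (downstream).

595.4 m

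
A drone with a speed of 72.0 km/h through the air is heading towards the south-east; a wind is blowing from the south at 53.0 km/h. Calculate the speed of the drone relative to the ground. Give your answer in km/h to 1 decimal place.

51.0 km/h

Taking east as x and north as y: velocity relative to the air = (50.912, -50.912) km/h; the air relative to ground = (0.000, 53.000) km/h.
Velocity relative to ground = (50.912, -50.912) + (0.000, 53.000) = (50.912, 2.088) km/h.
Speed = |(50.912, 2.088)| = 50.954 km/h.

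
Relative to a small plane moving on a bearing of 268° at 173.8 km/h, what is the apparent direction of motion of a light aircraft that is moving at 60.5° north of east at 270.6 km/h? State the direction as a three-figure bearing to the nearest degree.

052°

Taking east as x and north as y: light aircraft velocity = (133.250, 235.518) km/h; small plane velocity = (-173.694, -6.066) km/h.
Velocity of light aircraft relative to small plane = (133.250, 235.518) − (-173.694, -6.066) = (306.944, 241.584) km/h.
Bearing = atan2(306.94, 241.58) = 51.80° clockwise from north.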